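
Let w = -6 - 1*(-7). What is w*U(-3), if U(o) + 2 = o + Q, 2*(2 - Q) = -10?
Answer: 2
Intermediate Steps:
Q = 7 (Q = 2 - ½*(-10) = 2 + 5 = 7)
U(o) = 5 + o (U(o) = -2 + (o + 7) = -2 + (7 + o) = 5 + o)
w = 1 (w = -6 + 7 = 1)
w*U(-3) = 1*(5 - 3) = 1*2 = 2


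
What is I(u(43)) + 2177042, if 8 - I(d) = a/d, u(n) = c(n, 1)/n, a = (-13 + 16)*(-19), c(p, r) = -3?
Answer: 2176233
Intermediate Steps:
a = -57 (a = 3*(-19) = -57)
u(n) = -3/n
I(d) = 8 + 57/d (I(d) = 8 - (-57)/d = 8 + 57/d)
I(u(43)) + 2177042 = (8 + 57/((-3/43))) + 2177042 = (8 + 57/((-3*1/43))) + 2177042 = (8 + 57/(-3/43)) + 2177042 = (8 + 57*(-43/3)) + 2177042 = (8 - 817) + 2177042 = -809 + 2177042 = 2176233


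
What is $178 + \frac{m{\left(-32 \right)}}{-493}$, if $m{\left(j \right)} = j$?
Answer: $\frac{87786}{493} \approx 178.06$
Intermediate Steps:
$178 + \frac{m{\left(-32 \right)}}{-493} = 178 + \frac{1}{-493} \left(-32\right) = 178 - - \frac{32}{493} = 178 + \frac{32}{493} = \frac{87786}{493}$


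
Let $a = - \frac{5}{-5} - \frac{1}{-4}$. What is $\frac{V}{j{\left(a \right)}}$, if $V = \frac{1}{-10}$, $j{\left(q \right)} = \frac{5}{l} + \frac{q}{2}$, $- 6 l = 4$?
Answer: $\frac{4}{275} \approx 0.014545$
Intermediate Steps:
$l = - \frac{2}{3}$ ($l = \left(- \frac{1}{6}\right) 4 = - \frac{2}{3} \approx -0.66667$)
$a = \frac{5}{4}$ ($a = \left(-5\right) \left(- \frac{1}{5}\right) - - \frac{1}{4} = 1 + \frac{1}{4} = \frac{5}{4} \approx 1.25$)
$j{\left(q \right)} = - \frac{15}{2} + \frac{q}{2}$ ($j{\left(q \right)} = \frac{5}{- \frac{2}{3}} + \frac{q}{2} = 5 \left(- \frac{3}{2}\right) + q \frac{1}{2} = - \frac{15}{2} + \frac{q}{2}$)
$V = - \frac{1}{10} \approx -0.1$
$\frac{V}{j{\left(a \right)}} = \frac{1}{- \frac{15}{2} + \frac{1}{2} \cdot \frac{5}{4}} \left(- \frac{1}{10}\right) = \frac{1}{- \frac{15}{2} + \frac{5}{8}} \left(- \frac{1}{10}\right) = \frac{1}{- \frac{55}{8}} \left(- \frac{1}{10}\right) = \left(- \frac{8}{55}\right) \left(- \frac{1}{10}\right) = \frac{4}{275}$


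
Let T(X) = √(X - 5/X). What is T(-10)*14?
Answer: 7*I*√38 ≈ 43.151*I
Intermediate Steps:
T(-10)*14 = √(-10 - 5/(-10))*14 = √(-10 - 5*(-⅒))*14 = √(-10 + ½)*14 = √(-19/2)*14 = (I*√38/2)*14 = 7*I*√38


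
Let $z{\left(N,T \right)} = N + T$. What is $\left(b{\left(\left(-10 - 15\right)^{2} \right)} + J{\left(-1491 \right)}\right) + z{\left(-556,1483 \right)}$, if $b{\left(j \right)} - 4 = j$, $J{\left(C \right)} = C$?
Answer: $65$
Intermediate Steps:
$b{\left(j \right)} = 4 + j$
$\left(b{\left(\left(-10 - 15\right)^{2} \right)} + J{\left(-1491 \right)}\right) + z{\left(-556,1483 \right)} = \left(\left(4 + \left(-10 - 15\right)^{2}\right) - 1491\right) + \left(-556 + 1483\right) = \left(\left(4 + \left(-25\right)^{2}\right) - 1491\right) + 927 = \left(\left(4 + 625\right) - 1491\right) + 927 = \left(629 - 1491\right) + 927 = -862 + 927 = 65$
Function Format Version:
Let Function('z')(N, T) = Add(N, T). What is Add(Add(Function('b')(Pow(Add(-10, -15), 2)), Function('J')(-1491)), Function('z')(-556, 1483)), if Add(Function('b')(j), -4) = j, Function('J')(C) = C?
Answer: 65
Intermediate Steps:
Function('b')(j) = Add(4, j)
Add(Add(Function('b')(Pow(Add(-10, -15), 2)), Function('J')(-1491)), Function('z')(-556, 1483)) = Add(Add(Add(4, Pow(Add(-10, -15), 2)), -1491), Add(-556, 1483)) = Add(Add(Add(4, Pow(-25, 2)), -1491), 927) = Add(Add(Add(4, 625), -1491), 927) = Add(Add(629, -1491), 927) = Add(-862, 927) = 65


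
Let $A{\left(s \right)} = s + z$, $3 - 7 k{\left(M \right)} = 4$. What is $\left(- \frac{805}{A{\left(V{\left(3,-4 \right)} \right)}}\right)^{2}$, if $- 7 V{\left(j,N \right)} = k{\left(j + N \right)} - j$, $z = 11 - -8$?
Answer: $\frac{1555908025}{908209} \approx 1713.2$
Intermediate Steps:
$k{\left(M \right)} = - \frac{1}{7}$ ($k{\left(M \right)} = \frac{3}{7} - \frac{4}{7} = - \frac{1}{7}$)
$z = 19$ ($z = 11 + 8 = 19$)
$V{\left(j,N \right)} = \frac{1}{49} + \frac{j}{7}$ ($V{\left(j,N \right)} = - \frac{- \frac{1}{7} - j}{7} = \frac{1}{49} + \frac{j}{7}$)
$A{\left(s \right)} = 19 + s$ ($A{\left(s \right)} = s + 19 = 19 + s$)
$\left(- \frac{805}{A{\left(V{\left(3,-4 \right)} \right)}}\right)^{2} = \left(- \frac{805}{19 + \left(\frac{1}{49} + \frac{1}{7} \cdot 3\right)}\right)^{2} = \left(- \frac{805}{19 + \left(\frac{1}{49} + \frac{3}{7}\right)}\right)^{2} = \left(- \frac{805}{19 + \frac{22}{49}}\right)^{2} = \left(- \frac{805}{\frac{953}{49}}\right)^{2} = \left(\left(-805\right) \frac{49}{953}\right)^{2} = \left(- \frac{39445}{953}\right)^{2} = \frac{1555908025}{908209}$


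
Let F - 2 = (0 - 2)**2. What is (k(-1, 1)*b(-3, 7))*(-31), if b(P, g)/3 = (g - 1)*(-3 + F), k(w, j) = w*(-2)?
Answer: -3348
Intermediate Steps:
F = 6 (F = 2 + (0 - 2)**2 = 2 + (-2)**2 = 2 + 4 = 6)
k(w, j) = -2*w
b(P, g) = -9 + 9*g (b(P, g) = 3*((g - 1)*(-3 + 6)) = 3*((-1 + g)*3) = 3*(-3 + 3*g) = -9 + 9*g)
(k(-1, 1)*b(-3, 7))*(-31) = ((-2*(-1))*(-9 + 9*7))*(-31) = (2*(-9 + 63))*(-31) = (2*54)*(-31) = 108*(-31) = -3348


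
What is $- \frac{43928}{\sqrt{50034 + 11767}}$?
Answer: $- \frac{43928 \sqrt{61801}}{61801} \approx -176.7$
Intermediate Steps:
$- \frac{43928}{\sqrt{50034 + 11767}} = - \frac{43928}{\sqrt{61801}} = - 43928 \frac{\sqrt{61801}}{61801} = - \frac{43928 \sqrt{61801}}{61801}$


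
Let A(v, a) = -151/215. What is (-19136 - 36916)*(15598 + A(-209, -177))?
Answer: -187965841788/215 ≈ -8.7426e+8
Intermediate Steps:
A(v, a) = -151/215 (A(v, a) = -151*1/215 = -151/215)
(-19136 - 36916)*(15598 + A(-209, -177)) = (-19136 - 36916)*(15598 - 151/215) = -56052*3353419/215 = -187965841788/215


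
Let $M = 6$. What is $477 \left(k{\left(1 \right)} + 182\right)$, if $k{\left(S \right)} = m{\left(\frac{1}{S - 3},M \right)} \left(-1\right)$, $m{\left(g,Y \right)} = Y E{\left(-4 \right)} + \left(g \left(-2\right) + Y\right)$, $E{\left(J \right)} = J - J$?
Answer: $83475$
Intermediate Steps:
$E{\left(J \right)} = 0$
$m{\left(g,Y \right)} = Y - 2 g$ ($m{\left(g,Y \right)} = Y 0 + \left(g \left(-2\right) + Y\right) = 0 + \left(- 2 g + Y\right) = 0 + \left(Y - 2 g\right) = Y - 2 g$)
$k{\left(S \right)} = -6 + \frac{2}{-3 + S}$ ($k{\left(S \right)} = \left(6 - \frac{2}{S - 3}\right) \left(-1\right) = \left(6 - \frac{2}{-3 + S}\right) \left(-1\right) = -6 + \frac{2}{-3 + S}$)
$477 \left(k{\left(1 \right)} + 182\right) = 477 \left(\frac{2 \left(10 - 3\right)}{-3 + 1} + 182\right) = 477 \left(\frac{2 \left(10 - 3\right)}{-2} + 182\right) = 477 \left(2 \left(- \frac{1}{2}\right) 7 + 182\right) = 477 \left(-7 + 182\right) = 477 \cdot 175 = 83475$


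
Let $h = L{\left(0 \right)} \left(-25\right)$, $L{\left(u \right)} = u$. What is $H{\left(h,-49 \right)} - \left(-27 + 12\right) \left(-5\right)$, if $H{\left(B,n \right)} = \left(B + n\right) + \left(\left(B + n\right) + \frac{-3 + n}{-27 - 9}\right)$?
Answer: $- \frac{1544}{9} \approx -171.56$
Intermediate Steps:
$h = 0$ ($h = 0 \left(-25\right) = 0$)
$H{\left(B,n \right)} = \frac{1}{12} + 2 B + \frac{71 n}{36}$ ($H{\left(B,n \right)} = \left(B + n\right) + \left(\left(B + n\right) + \frac{-3 + n}{-36}\right) = \left(B + n\right) + \left(\left(B + n\right) + \left(-3 + n\right) \left(- \frac{1}{36}\right)\right) = \left(B + n\right) - \left(- \frac{1}{12} - B - \frac{35 n}{36}\right) = \left(B + n\right) + \left(\frac{1}{12} + B + \frac{35 n}{36}\right) = \frac{1}{12} + 2 B + \frac{71 n}{36}$)
$H{\left(h,-49 \right)} - \left(-27 + 12\right) \left(-5\right) = \left(\frac{1}{12} + 2 \cdot 0 + \frac{71}{36} \left(-49\right)\right) - \left(-27 + 12\right) \left(-5\right) = \left(\frac{1}{12} + 0 - \frac{3479}{36}\right) - \left(-15\right) \left(-5\right) = - \frac{869}{9} - 75 = - \frac{1544}{9}$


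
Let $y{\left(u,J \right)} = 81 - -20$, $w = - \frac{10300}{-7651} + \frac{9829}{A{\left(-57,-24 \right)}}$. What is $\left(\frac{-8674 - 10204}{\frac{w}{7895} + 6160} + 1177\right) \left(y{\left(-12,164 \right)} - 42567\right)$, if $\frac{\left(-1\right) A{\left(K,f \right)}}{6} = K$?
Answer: $- \frac{6343997080249176639958}{127255752438679} \approx -4.9852 \cdot 10^{7}$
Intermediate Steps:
$A{\left(K,f \right)} = - 6 K$
$w = \frac{78724279}{2616642}$ ($w = - \frac{10300}{-7651} + \frac{9829}{\left(-6\right) \left(-57\right)} = \left(-10300\right) \left(- \frac{1}{7651}\right) + \frac{9829}{342} = \frac{10300}{7651} + 9829 \cdot \frac{1}{342} = \frac{10300}{7651} + \frac{9829}{342} = \frac{78724279}{2616642} \approx 30.086$)
$y{\left(u,J \right)} = 101$ ($y{\left(u,J \right)} = 81 + 20 = 101$)
$\left(\frac{-8674 - 10204}{\frac{w}{7895} + 6160} + 1177\right) \left(y{\left(-12,164 \right)} - 42567\right) = \left(\frac{-8674 - 10204}{\frac{78724279}{2616642 \cdot 7895} + 6160} + 1177\right) \left(101 - 42567\right) = \left(- \frac{18878}{\frac{78724279}{2616642} \cdot \frac{1}{7895} + 6160} + 1177\right) \left(-42466\right) = \left(- \frac{18878}{\frac{78724279}{20658388590} + 6160} + 1177\right) \left(-42466\right) = \left(- \frac{18878}{\frac{127255752438679}{20658388590}} + 1177\right) \left(-42466\right) = \left(\left(-18878\right) \frac{20658388590}{127255752438679} + 1177\right) \left(-42466\right) = \left(- \frac{389989059802020}{127255752438679} + 1177\right) \left(-42466\right) = \frac{149390031560523163}{127255752438679} \left(-42466\right) = - \frac{6343997080249176639958}{127255752438679}$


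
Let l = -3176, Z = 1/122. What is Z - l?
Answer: 387473/122 ≈ 3176.0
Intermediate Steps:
Z = 1/122 ≈ 0.0081967
Z - l = 1/122 - 1*(-3176) = 1/122 + 3176 = 387473/122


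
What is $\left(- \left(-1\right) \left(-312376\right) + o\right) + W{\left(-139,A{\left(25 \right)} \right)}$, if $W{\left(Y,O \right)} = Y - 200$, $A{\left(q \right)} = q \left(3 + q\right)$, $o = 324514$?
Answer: $11799$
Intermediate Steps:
$W{\left(Y,O \right)} = -200 + Y$
$\left(- \left(-1\right) \left(-312376\right) + o\right) + W{\left(-139,A{\left(25 \right)} \right)} = \left(- \left(-1\right) \left(-312376\right) + 324514\right) - 339 = \left(\left(-1\right) 312376 + 324514\right) - 339 = \left(-312376 + 324514\right) - 339 = 12138 - 339 = 11799$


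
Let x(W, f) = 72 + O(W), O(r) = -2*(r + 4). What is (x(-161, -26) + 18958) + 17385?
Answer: 36729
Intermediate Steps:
O(r) = -8 - 2*r (O(r) = -2*(4 + r) = -8 - 2*r)
x(W, f) = 64 - 2*W (x(W, f) = 72 + (-8 - 2*W) = 64 - 2*W)
(x(-161, -26) + 18958) + 17385 = ((64 - 2*(-161)) + 18958) + 17385 = ((64 + 322) + 18958) + 17385 = (386 + 18958) + 17385 = 19344 + 17385 = 36729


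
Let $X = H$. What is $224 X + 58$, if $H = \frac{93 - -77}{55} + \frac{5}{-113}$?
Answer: $\frac{920382}{1243} \approx 740.45$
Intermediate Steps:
$H = \frac{3787}{1243}$ ($H = \left(93 + 77\right) \frac{1}{55} + 5 \left(- \frac{1}{113}\right) = 170 \cdot \frac{1}{55} - \frac{5}{113} = \frac{34}{11} - \frac{5}{113} = \frac{3787}{1243} \approx 3.0467$)
$X = \frac{3787}{1243} \approx 3.0467$
$224 X + 58 = 224 \cdot \frac{3787}{1243} + 58 = \frac{848288}{1243} + 58 = \frac{920382}{1243}$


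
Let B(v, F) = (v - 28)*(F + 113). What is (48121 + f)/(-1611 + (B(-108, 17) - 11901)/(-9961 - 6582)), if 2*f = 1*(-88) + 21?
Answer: -1591023025/53242384 ≈ -29.883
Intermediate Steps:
B(v, F) = (-28 + v)*(113 + F)
f = -67/2 (f = (1*(-88) + 21)/2 = (-88 + 21)/2 = (½)*(-67) = -67/2 ≈ -33.500)
(48121 + f)/(-1611 + (B(-108, 17) - 11901)/(-9961 - 6582)) = (48121 - 67/2)/(-1611 + ((-3164 - 28*17 + 113*(-108) + 17*(-108)) - 11901)/(-9961 - 6582)) = 96175/(2*(-1611 + ((-3164 - 476 - 12204 - 1836) - 11901)/(-16543))) = 96175/(2*(-1611 + (-17680 - 11901)*(-1/16543))) = 96175/(2*(-1611 - 29581*(-1/16543))) = 96175/(2*(-1611 + 29581/16543)) = 96175/(2*(-26621192/16543)) = (96175/2)*(-16543/26621192) = -1591023025/53242384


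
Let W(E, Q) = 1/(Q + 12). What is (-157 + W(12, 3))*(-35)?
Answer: 16478/3 ≈ 5492.7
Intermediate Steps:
W(E, Q) = 1/(12 + Q)
(-157 + W(12, 3))*(-35) = (-157 + 1/(12 + 3))*(-35) = (-157 + 1/15)*(-35) = -2354/15*(-35) = 16478/3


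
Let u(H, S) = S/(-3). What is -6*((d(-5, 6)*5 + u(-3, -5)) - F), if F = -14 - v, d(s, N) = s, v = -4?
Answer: 80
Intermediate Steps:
u(H, S) = -S/3 (u(H, S) = S*(-1/3) = -S/3)
F = -10 (F = -14 - 1*(-4) = -14 + 4 = -10)
-6*((d(-5, 6)*5 + u(-3, -5)) - F) = -6*((-5*5 - 1/3*(-5)) - 1*(-10)) = -6*((-25 + 5/3) + 10) = -6*(-70/3 + 10) = -6*(-40/3) = 80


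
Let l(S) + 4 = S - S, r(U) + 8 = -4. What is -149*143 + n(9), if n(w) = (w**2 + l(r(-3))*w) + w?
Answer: -21253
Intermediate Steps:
r(U) = -12 (r(U) = -8 - 4 = -12)
l(S) = -4 (l(S) = -4 + (S - S) = -4 + 0 = -4)
n(w) = w**2 - 3*w (n(w) = (w**2 - 4*w) + w = w**2 - 3*w)
-149*143 + n(9) = -149*143 + 9*(-3 + 9) = -21307 + 9*6 = -21307 + 54 = -21253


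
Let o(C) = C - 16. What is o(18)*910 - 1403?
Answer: 417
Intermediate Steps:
o(C) = -16 + C
o(18)*910 - 1403 = (-16 + 18)*910 - 1403 = 2*910 - 1403 = 1820 - 1403 = 417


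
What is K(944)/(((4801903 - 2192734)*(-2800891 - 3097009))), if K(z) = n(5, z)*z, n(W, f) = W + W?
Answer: -472/769430892255 ≈ -6.1344e-10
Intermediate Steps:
n(W, f) = 2*W
K(z) = 10*z (K(z) = (2*5)*z = 10*z)
K(944)/(((4801903 - 2192734)*(-2800891 - 3097009))) = (10*944)/(((4801903 - 2192734)*(-2800891 - 3097009))) = 9440/((2609169*(-5897900))) = 9440/(-15388617845100) = 9440*(-1/15388617845100) = -472/769430892255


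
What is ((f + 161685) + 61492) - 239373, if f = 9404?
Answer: -6792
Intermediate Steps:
((f + 161685) + 61492) - 239373 = ((9404 + 161685) + 61492) - 239373 = (171089 + 61492) - 239373 = 232581 - 239373 = -6792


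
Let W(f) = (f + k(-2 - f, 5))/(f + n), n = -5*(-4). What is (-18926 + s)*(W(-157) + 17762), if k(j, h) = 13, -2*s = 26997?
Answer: -78906252881/137 ≈ -5.7596e+8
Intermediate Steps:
s = -26997/2 (s = -½*26997 = -26997/2 ≈ -13499.)
n = 20
W(f) = (13 + f)/(20 + f) (W(f) = (f + 13)/(f + 20) = (13 + f)/(20 + f))
(-18926 + s)*(W(-157) + 17762) = (-18926 - 26997/2)*((13 - 157)/(20 - 157) + 17762) = -64849*(-144/(-137) + 17762)/2 = -64849*(-1/137*(-144) + 17762)/2 = -64849*(144/137 + 17762)/2 = -64849/2*2433538/137 = -78906252881/137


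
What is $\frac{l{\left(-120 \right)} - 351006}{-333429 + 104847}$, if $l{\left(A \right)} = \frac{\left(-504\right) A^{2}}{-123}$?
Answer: $\frac{117373}{91881} \approx 1.2774$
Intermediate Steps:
$l{\left(A \right)} = \frac{168 A^{2}}{41}$ ($l{\left(A \right)} = - 504 A^{2} \left(- \frac{1}{123}\right) = \frac{168 A^{2}}{41}$)
$\frac{l{\left(-120 \right)} - 351006}{-333429 + 104847} = \frac{\frac{168 \left(-120\right)^{2}}{41} - 351006}{-333429 + 104847} = \frac{\frac{168}{41} \cdot 14400 - 351006}{-228582} = \left(\frac{2419200}{41} - 351006\right) \left(- \frac{1}{228582}\right) = \left(- \frac{11972046}{41}\right) \left(- \frac{1}{228582}\right) = \frac{117373}{91881}$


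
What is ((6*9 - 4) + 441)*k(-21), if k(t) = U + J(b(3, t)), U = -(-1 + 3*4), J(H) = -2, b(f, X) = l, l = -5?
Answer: -6383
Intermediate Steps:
b(f, X) = -5
U = -11 (U = -(-1 + 12) = -1*11 = -11)
k(t) = -13 (k(t) = -11 - 2 = -13)
((6*9 - 4) + 441)*k(-21) = ((6*9 - 4) + 441)*(-13) = ((54 - 4) + 441)*(-13) = (50 + 441)*(-13) = 491*(-13) = -6383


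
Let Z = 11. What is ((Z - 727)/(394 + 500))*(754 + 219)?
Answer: -348334/447 ≈ -779.27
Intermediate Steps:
((Z - 727)/(394 + 500))*(754 + 219) = ((11 - 727)/(394 + 500))*(754 + 219) = -716/894*973 = -716*1/894*973 = -358/447*973 = -348334/447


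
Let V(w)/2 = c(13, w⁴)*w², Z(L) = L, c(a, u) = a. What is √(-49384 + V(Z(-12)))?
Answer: 2*I*√11410 ≈ 213.64*I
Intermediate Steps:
V(w) = 26*w² (V(w) = 2*(13*w²) = 26*w²)
√(-49384 + V(Z(-12))) = √(-49384 + 26*(-12)²) = √(-49384 + 26*144) = √(-49384 + 3744) = √(-45640) = 2*I*√11410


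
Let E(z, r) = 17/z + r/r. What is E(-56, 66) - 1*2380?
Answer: -133241/56 ≈ -2379.3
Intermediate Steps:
E(z, r) = 1 + 17/z (E(z, r) = 17/z + 1 = 1 + 17/z)
E(-56, 66) - 1*2380 = (17 - 56)/(-56) - 1*2380 = -1/56*(-39) - 2380 = 39/56 - 2380 = -133241/56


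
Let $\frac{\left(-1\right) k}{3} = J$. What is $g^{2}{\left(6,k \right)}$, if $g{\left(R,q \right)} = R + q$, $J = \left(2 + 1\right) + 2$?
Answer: $81$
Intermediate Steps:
$J = 5$ ($J = 3 + 2 = 5$)
$k = -15$ ($k = \left(-3\right) 5 = -15$)
$g^{2}{\left(6,k \right)} = \left(6 - 15\right)^{2} = \left(-9\right)^{2} = 81$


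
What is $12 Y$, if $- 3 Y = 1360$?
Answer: $-5440$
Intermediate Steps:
$Y = - \frac{1360}{3}$ ($Y = \left(- \frac{1}{3}\right) 1360 = - \frac{1360}{3} \approx -453.33$)
$12 Y = 12 \left(- \frac{1360}{3}\right) = -5440$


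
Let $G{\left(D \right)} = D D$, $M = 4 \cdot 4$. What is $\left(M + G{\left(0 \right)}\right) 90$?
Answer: $1440$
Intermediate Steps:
$M = 16$
$G{\left(D \right)} = D^{2}$
$\left(M + G{\left(0 \right)}\right) 90 = \left(16 + 0^{2}\right) 90 = \left(16 + 0\right) 90 = 16 \cdot 90 = 1440$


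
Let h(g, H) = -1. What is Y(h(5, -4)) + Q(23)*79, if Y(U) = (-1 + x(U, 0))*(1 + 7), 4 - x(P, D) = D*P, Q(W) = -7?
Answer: -529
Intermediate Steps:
x(P, D) = 4 - D*P
Y(U) = 24 (Y(U) = (-1 + (4 - 1*0*U))*(1 + 7) = (-1 + (4 + 0))*8 = (-1 + 4)*8 = 3*8 = 24)
Y(h(5, -4)) + Q(23)*79 = 24 - 7*79 = 24 - 553 = -529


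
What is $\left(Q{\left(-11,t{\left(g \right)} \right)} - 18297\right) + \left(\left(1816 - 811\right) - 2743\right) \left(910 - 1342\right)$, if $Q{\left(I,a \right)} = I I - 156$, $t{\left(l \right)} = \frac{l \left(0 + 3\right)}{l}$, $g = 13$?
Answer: $732484$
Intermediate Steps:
$t{\left(l \right)} = 3$ ($t{\left(l \right)} = \frac{l 3}{l} = \frac{3 l}{l} = 3$)
$Q{\left(I,a \right)} = -156 + I^{2}$ ($Q{\left(I,a \right)} = I^{2} - 156 = -156 + I^{2}$)
$\left(Q{\left(-11,t{\left(g \right)} \right)} - 18297\right) + \left(\left(1816 - 811\right) - 2743\right) \left(910 - 1342\right) = \left(\left(-156 + \left(-11\right)^{2}\right) - 18297\right) + \left(\left(1816 - 811\right) - 2743\right) \left(910 - 1342\right) = \left(\left(-156 + 121\right) - 18297\right) + \left(1005 - 2743\right) \left(-432\right) = \left(-35 - 18297\right) - -750816 = -18332 + 750816 = 732484$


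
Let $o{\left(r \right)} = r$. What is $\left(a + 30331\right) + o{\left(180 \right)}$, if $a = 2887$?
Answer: $33398$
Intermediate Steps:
$\left(a + 30331\right) + o{\left(180 \right)} = \left(2887 + 30331\right) + 180 = 33218 + 180 = 33398$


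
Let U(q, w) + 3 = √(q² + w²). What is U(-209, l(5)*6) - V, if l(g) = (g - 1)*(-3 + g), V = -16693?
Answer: 16690 + √45985 ≈ 16904.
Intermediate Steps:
l(g) = (-1 + g)*(-3 + g)
U(q, w) = -3 + √(q² + w²)
U(-209, l(5)*6) - V = (-3 + √((-209)² + ((3 + 5² - 4*5)*6)²)) - 1*(-16693) = (-3 + √(43681 + ((3 + 25 - 20)*6)²)) + 16693 = (-3 + √(43681 + (8*6)²)) + 16693 = (-3 + √(43681 + 48²)) + 16693 = (-3 + √(43681 + 2304)) + 16693 = (-3 + √45985) + 16693 = 16690 + √45985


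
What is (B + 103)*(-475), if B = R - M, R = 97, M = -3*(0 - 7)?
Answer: -85025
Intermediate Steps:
M = 21 (M = -3*(-7) = 21)
B = 76 (B = 97 - 1*21 = 97 - 21 = 76)
(B + 103)*(-475) = (76 + 103)*(-475) = 179*(-475) = -85025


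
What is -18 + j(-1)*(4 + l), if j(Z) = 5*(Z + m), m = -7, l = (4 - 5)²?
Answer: -218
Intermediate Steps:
l = 1 (l = (-1)² = 1)
j(Z) = -35 + 5*Z (j(Z) = 5*(Z - 7) = 5*(-7 + Z) = -35 + 5*Z)
-18 + j(-1)*(4 + l) = -18 + (-35 + 5*(-1))*(4 + 1) = -18 + (-35 - 5)*5 = -18 - 40*5 = -18 - 200 = -218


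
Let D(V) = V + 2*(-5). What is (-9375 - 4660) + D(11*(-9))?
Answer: -14144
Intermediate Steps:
D(V) = -10 + V (D(V) = V - 10 = -10 + V)
(-9375 - 4660) + D(11*(-9)) = (-9375 - 4660) + (-10 + 11*(-9)) = -14035 + (-10 - 99) = -14035 - 109 = -14144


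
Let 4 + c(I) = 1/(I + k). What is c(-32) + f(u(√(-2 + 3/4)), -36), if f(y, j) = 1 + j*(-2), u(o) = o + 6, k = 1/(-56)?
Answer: 123661/1793 ≈ 68.969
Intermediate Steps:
k = -1/56 ≈ -0.017857
u(o) = 6 + o
f(y, j) = 1 - 2*j
c(I) = -4 + 1/(-1/56 + I) (c(I) = -4 + 1/(I - 1/56) = -4 + 1/(-1/56 + I))
c(-32) + f(u(√(-2 + 3/4)), -36) = 4*(15 - 56*(-32))/(-1 + 56*(-32)) + (1 - 2*(-36)) = 4*(15 + 1792)/(-1 - 1792) + (1 + 72) = 4*1807/(-1793) + 73 = 4*(-1/1793)*1807 + 73 = -7228/1793 + 73 = 123661/1793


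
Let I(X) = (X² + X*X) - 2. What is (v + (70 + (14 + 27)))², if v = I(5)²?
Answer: 5832225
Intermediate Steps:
I(X) = -2 + 2*X² (I(X) = (X² + X²) - 2 = 2*X² - 2 = -2 + 2*X²)
v = 2304 (v = (-2 + 2*5²)² = (-2 + 2*25)² = (-2 + 50)² = 48² = 2304)
(v + (70 + (14 + 27)))² = (2304 + (70 + (14 + 27)))² = (2304 + (70 + 41))² = (2304 + 111)² = 2415² = 5832225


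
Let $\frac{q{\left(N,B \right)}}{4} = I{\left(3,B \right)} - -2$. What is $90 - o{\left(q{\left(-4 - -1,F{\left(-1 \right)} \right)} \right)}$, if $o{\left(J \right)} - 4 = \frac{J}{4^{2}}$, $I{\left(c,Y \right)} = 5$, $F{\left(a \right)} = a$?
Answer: $\frac{337}{4} \approx 84.25$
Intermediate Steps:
$q{\left(N,B \right)} = 28$ ($q{\left(N,B \right)} = 4 \left(5 - -2\right) = 4 \left(5 + 2\right) = 4 \cdot 7 = 28$)
$o{\left(J \right)} = 4 + \frac{J}{16}$ ($o{\left(J \right)} = 4 + \frac{J}{4^{2}} = 4 + \frac{J}{16}$)
$90 - o{\left(q{\left(-4 - -1,F{\left(-1 \right)} \right)} \right)} = 90 - \left(4 + \frac{1}{16} \cdot 28\right) = 90 - \left(4 + \frac{7}{4}\right) = 90 - \frac{23}{4} = \frac{337}{4}$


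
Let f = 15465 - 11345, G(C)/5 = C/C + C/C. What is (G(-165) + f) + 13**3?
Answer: 6327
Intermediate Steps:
G(C) = 10 (G(C) = 5*(C/C + C/C) = 5*(1 + 1) = 5*2 = 10)
f = 4120
(G(-165) + f) + 13**3 = (10 + 4120) + 13**3 = 4130 + 2197 = 6327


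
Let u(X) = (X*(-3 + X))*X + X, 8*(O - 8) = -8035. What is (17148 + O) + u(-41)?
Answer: -462827/8 ≈ -57853.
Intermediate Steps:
O = -7971/8 (O = 8 + (⅛)*(-8035) = 8 - 8035/8 = -7971/8 ≈ -996.38)
u(X) = X + X²*(-3 + X) (u(X) = X²*(-3 + X) + X = X + X²*(-3 + X))
(17148 + O) + u(-41) = (17148 - 7971/8) - 41*(1 + (-41)² - 3*(-41)) = 129213/8 - 41*(1 + 1681 + 123) = 129213/8 - 41*1805 = 129213/8 - 74005 = -462827/8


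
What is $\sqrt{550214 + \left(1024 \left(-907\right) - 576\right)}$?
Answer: $i \sqrt{379130} \approx 615.74 i$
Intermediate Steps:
$\sqrt{550214 + \left(1024 \left(-907\right) - 576\right)} = \sqrt{550214 - 929344} = \sqrt{-379130} = i \sqrt{379130}$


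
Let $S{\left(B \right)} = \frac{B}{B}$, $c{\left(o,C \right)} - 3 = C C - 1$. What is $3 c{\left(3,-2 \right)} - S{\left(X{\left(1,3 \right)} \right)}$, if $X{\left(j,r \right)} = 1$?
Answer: $17$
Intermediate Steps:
$c{\left(o,C \right)} = 2 + C^{2}$ ($c{\left(o,C \right)} = 3 + \left(C C - 1\right) = 3 + \left(C^{2} - 1\right) = 3 + \left(-1 + C^{2}\right) = 2 + C^{2}$)
$S{\left(B \right)} = 1$
$3 c{\left(3,-2 \right)} - S{\left(X{\left(1,3 \right)} \right)} = 3 \left(2 + \left(-2\right)^{2}\right) - 1 = 3 \left(2 + 4\right) - 1 = 3 \cdot 6 - 1 = 18 - 1 = 17$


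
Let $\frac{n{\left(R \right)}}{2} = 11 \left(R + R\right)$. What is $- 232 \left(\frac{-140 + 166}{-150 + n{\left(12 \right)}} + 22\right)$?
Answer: $- \frac{967672}{189} \approx -5120.0$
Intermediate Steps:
$n{\left(R \right)} = 44 R$ ($n{\left(R \right)} = 2 \cdot 11 \left(R + R\right) = 2 \cdot 11 \cdot 2 R = 2 \cdot 22 R = 44 R$)
$- 232 \left(\frac{-140 + 166}{-150 + n{\left(12 \right)}} + 22\right) = - 232 \left(\frac{-140 + 166}{-150 + 44 \cdot 12} + 22\right) = - 232 \left(\frac{26}{-150 + 528} + 22\right) = - 232 \left(\frac{26}{378} + 22\right) = - 232 \left(26 \cdot \frac{1}{378} + 22\right) = - 232 \left(\frac{13}{189} + 22\right) = \left(-232\right) \frac{4171}{189} = - \frac{967672}{189}$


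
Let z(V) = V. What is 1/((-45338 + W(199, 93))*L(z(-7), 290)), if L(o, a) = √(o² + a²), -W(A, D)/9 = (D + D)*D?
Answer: -√84149/16915631980 ≈ -1.7149e-8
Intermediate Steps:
W(A, D) = -18*D² (W(A, D) = -9*(D + D)*D = -9*2*D*D = -18*D²)
L(o, a) = √(a² + o²)
1/((-45338 + W(199, 93))*L(z(-7), 290)) = 1/((-45338 - 18*93²)*(√(290² + (-7)²))) = 1/((-45338 - 18*8649)*(√(84100 + 49))) = 1/((-45338 - 155682)*(√84149)) = (√84149/84149)/(-201020) = -√84149/16915631980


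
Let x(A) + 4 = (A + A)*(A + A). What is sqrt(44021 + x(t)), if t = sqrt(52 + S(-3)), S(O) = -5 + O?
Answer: sqrt(44193) ≈ 210.22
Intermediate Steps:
t = 2*sqrt(11) (t = sqrt(52 + (-5 - 3)) = sqrt(52 - 8) = sqrt(44) = 2*sqrt(11) ≈ 6.6332)
x(A) = -4 + 4*A**2 (x(A) = -4 + (A + A)*(A + A) = -4 + (2*A)*(2*A) = -4 + 4*A**2)
sqrt(44021 + x(t)) = sqrt(44021 + (-4 + 4*(2*sqrt(11))**2)) = sqrt(44021 + (-4 + 4*44)) = sqrt(44021 + (-4 + 176)) = sqrt(44021 + 172) = sqrt(44193)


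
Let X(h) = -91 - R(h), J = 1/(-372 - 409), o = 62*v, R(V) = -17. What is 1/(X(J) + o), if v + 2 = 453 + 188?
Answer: 1/39544 ≈ 2.5288e-5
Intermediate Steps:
v = 639 (v = -2 + (453 + 188) = -2 + 641 = 639)
o = 39618 (o = 62*639 = 39618)
J = -1/781 (J = 1/(-781) = -1/781 ≈ -0.0012804)
X(h) = -74 (X(h) = -91 - 1*(-17) = -91 + 17 = -74)
1/(X(J) + o) = 1/(-74 + 39618) = 1/39544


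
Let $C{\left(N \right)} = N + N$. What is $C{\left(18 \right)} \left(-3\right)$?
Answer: $-108$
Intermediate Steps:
$C{\left(N \right)} = 2 N$
$C{\left(18 \right)} \left(-3\right) = 2 \cdot 18 \left(-3\right) = 36 \left(-3\right) = -108$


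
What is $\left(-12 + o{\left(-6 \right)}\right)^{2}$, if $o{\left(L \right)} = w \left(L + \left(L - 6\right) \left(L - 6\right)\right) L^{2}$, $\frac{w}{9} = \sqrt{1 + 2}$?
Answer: $5997488976 - 1073088 \sqrt{3} \approx 5.9956 \cdot 10^{9}$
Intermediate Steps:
$w = 9 \sqrt{3}$ ($w = 9 \sqrt{1 + 2} = 9 \sqrt{3} \approx 15.588$)
$o{\left(L \right)} = 9 \sqrt{3} L^{2} \left(L + \left(-6 + L\right)^{2}\right)$ ($o{\left(L \right)} = 9 \sqrt{3} \left(L + \left(L - 6\right) \left(L - 6\right)\right) L^{2} = 9 \sqrt{3} \left(L + \left(-6 + L\right) \left(-6 + L\right)\right) L^{2} = 9 \sqrt{3} \left(L + \left(-6 + L\right)^{2}\right) L^{2} = 9 \sqrt{3} L^{2} \left(L + \left(-6 + L\right)^{2}\right)$)
$\left(-12 + o{\left(-6 \right)}\right)^{2} = \left(-12 + 9 \sqrt{3} \left(-6\right)^{2} \left(-6 + \left(-6 - 6\right)^{2}\right)\right)^{2} = \left(-12 + 9 \sqrt{3} \cdot 36 \left(-6 + \left(-12\right)^{2}\right)\right)^{2} = \left(-12 + 9 \sqrt{3} \cdot 36 \left(-6 + 144\right)\right)^{2} = \left(-12 + 9 \sqrt{3} \cdot 36 \cdot 138\right)^{2} = \left(-12 + 44712 \sqrt{3}\right)^{2}$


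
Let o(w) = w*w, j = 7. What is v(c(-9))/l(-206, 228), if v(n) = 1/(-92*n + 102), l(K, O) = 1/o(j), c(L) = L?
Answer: 49/930 ≈ 0.052688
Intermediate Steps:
o(w) = w²
l(K, O) = 1/49 (l(K, O) = 1/(7²) = 1/49)
v(n) = 1/(102 - 92*n)
v(c(-9))/l(-206, 228) = (-1/(-102 + 92*(-9)))/(1/49) = -1/(-102 - 828)*49 = -1/(-930)*49 = -1*(-1/930)*49 = (1/930)*49 = 49/930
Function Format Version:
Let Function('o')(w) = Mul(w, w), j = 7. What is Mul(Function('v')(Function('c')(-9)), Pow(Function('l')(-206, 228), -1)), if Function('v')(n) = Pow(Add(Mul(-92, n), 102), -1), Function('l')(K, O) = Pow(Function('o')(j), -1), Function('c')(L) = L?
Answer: Rational(49, 930) ≈ 0.052688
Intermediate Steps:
Function('o')(w) = Pow(w, 2)
Function('l')(K, O) = Rational(1, 49) (Function('l')(K, O) = Pow(Pow(7, 2), -1) = Pow(49, -1) = Rational(1, 49))
Function('v')(n) = Pow(Add(102, Mul(-92, n)), -1)
Mul(Function('v')(Function('c')(-9)), Pow(Function('l')(-206, 228), -1)) = Mul(Mul(-1, Pow(Add(-102, Mul(92, -9)), -1)), Pow(Rational(1, 49), -1)) = Mul(Mul(-1, Pow(Add(-102, -828), -1)), 49) = Mul(Mul(-1, Pow(-930, -1)), 49) = Mul(Mul(-1, Rational(-1, 930)), 49) = Mul(Rational(1, 930), 49) = Rational(49, 930)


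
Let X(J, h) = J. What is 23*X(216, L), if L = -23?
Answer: 4968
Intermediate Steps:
23*X(216, L) = 23*216 = 4968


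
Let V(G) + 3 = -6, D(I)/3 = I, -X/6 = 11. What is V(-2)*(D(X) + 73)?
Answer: 1125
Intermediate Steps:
X = -66 (X = -6*11 = -66)
D(I) = 3*I
V(G) = -9 (V(G) = -3 - 6 = -9)
V(-2)*(D(X) + 73) = -9*(3*(-66) + 73) = -9*(-198 + 73) = -9*(-125) = 1125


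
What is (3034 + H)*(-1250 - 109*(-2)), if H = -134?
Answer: -2992800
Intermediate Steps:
(3034 + H)*(-1250 - 109*(-2)) = (3034 - 134)*(-1250 - 109*(-2)) = 2900*(-1250 + 218) = 2900*(-1032) = -2992800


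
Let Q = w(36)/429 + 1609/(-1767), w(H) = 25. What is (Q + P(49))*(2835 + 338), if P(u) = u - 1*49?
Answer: -35965454/13299 ≈ -2704.4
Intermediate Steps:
Q = -215362/252681 (Q = 25/429 + 1609/(-1767) = 25*(1/429) + 1609*(-1/1767) = 25/429 - 1609/1767 = -215362/252681 ≈ -0.85231)
P(u) = -49 + u (P(u) = u - 49 = -49 + u)
(Q + P(49))*(2835 + 338) = (-215362/252681 + (-49 + 49))*(2835 + 338) = (-215362/252681 + 0)*3173 = -215362/252681*3173 = -35965454/13299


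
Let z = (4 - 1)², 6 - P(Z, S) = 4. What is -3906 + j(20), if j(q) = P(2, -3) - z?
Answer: -3913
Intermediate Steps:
P(Z, S) = 2 (P(Z, S) = 6 - 1*4 = 6 - 4 = 2)
z = 9 (z = 3² = 9)
j(q) = -7 (j(q) = 2 - 1*9 = 2 - 9 = -7)
-3906 + j(20) = -3906 - 7 = -3913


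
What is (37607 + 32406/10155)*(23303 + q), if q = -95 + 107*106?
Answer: 879715534270/677 ≈ 1.2994e+9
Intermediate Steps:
q = 11247 (q = -95 + 11342 = 11247)
(37607 + 32406/10155)*(23303 + q) = (37607 + 32406/10155)*(23303 + 11247) = (37607 + 32406*(1/10155))*34550 = (37607 + 10802/3385)*34550 = (127310497/3385)*34550 = 879715534270/677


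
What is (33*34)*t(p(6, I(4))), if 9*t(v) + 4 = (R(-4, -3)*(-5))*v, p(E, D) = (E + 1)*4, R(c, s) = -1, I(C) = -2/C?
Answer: 50864/3 ≈ 16955.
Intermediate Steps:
p(E, D) = 4 + 4*E (p(E, D) = (1 + E)*4 = 4 + 4*E)
t(v) = -4/9 + 5*v/9 (t(v) = -4/9 + ((-1*(-5))*v)/9 = -4/9 + (5*v)/9 = -4/9 + 5*v/9)
(33*34)*t(p(6, I(4))) = (33*34)*(-4/9 + 5*(4 + 4*6)/9) = 1122*(-4/9 + 5*(4 + 24)/9) = 1122*(-4/9 + (5/9)*28) = 1122*(-4/9 + 140/9) = 1122*(136/9) = 50864/3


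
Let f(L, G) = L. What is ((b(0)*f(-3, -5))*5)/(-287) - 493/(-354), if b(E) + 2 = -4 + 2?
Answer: 120251/101598 ≈ 1.1836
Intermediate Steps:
b(E) = -4 (b(E) = -2 + (-4 + 2) = -2 - 2 = -4)
((b(0)*f(-3, -5))*5)/(-287) - 493/(-354) = (-4*(-3)*5)/(-287) - 493/(-354) = (12*5)*(-1/287) - 493*(-1/354) = 60*(-1/287) + 493/354 = -60/287 + 493/354 = 120251/101598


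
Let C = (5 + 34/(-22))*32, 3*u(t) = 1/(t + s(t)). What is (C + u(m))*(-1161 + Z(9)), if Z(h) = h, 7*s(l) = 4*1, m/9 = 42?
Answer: -1856117184/14575 ≈ -1.2735e+5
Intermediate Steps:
m = 378 (m = 9*42 = 378)
s(l) = 4/7 (s(l) = (4*1)/7 = (⅐)*4 = 4/7)
u(t) = 1/(3*(4/7 + t)) (u(t) = 1/(3*(t + 4/7)) = 1/(3*(4/7 + t)))
C = 1216/11 (C = (5 + 34*(-1/22))*32 = (5 - 17/11)*32 = (38/11)*32 = 1216/11 ≈ 110.55)
(C + u(m))*(-1161 + Z(9)) = (1216/11 + 7/(3*(4 + 7*378)))*(-1161 + 9) = (1216/11 + 7/(3*(4 + 2646)))*(-1152) = (1216/11 + (7/3)/2650)*(-1152) = (1216/11 + (7/3)*(1/2650))*(-1152) = (1216/11 + 7/7950)*(-1152) = (9667277/87450)*(-1152) = -1856117184/14575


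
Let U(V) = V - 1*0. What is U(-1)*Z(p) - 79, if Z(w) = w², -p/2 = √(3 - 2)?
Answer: -83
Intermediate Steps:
U(V) = V (U(V) = V + 0 = V)
p = -2 (p = -2*√(3 - 2) = -2*√1 = -2*1 = -2)
U(-1)*Z(p) - 79 = -1*(-2)² - 79 = -1*4 - 79 = -4 - 79 = -83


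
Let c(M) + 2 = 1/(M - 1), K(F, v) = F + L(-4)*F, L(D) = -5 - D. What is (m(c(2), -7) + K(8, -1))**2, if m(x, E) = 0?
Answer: 0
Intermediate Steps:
K(F, v) = 0 (K(F, v) = F + (-5 - 1*(-4))*F = F + (-5 + 4)*F = F - F = 0)
c(M) = -2 + 1/(-1 + M) (c(M) = -2 + 1/(M - 1) = -2 + 1/(-1 + M))
(m(c(2), -7) + K(8, -1))**2 = (0 + 0)**2 = 0**2 = 0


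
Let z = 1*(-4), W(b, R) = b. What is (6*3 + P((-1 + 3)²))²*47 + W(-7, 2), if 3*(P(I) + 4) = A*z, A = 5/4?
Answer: 64280/9 ≈ 7142.2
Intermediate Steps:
A = 5/4 (A = 5*(¼) = 5/4 ≈ 1.2500)
z = -4
P(I) = -17/3 (P(I) = -4 + ((5/4)*(-4))/3 = -4 + (⅓)*(-5) = -4 - 5/3 = -17/3)
(6*3 + P((-1 + 3)²))²*47 + W(-7, 2) = (6*3 - 17/3)²*47 - 7 = (18 - 17/3)²*47 - 7 = (37/3)²*47 - 7 = (1369/9)*47 - 7 = 64343/9 - 7 = 64280/9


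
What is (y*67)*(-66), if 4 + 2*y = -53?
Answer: 126027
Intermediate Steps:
y = -57/2 (y = -2 + (1/2)*(-53) = -2 - 53/2 = -57/2 ≈ -28.500)
(y*67)*(-66) = -57/2*67*(-66) = -3819/2*(-66) = 126027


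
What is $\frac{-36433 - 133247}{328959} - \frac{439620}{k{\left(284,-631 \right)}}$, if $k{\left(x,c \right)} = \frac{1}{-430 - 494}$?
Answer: $\frac{44542022262080}{109653} \approx 4.0621 \cdot 10^{8}$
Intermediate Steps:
$k{\left(x,c \right)} = - \frac{1}{924}$ ($k{\left(x,c \right)} = \frac{1}{-924} = - \frac{1}{924}$)
$\frac{-36433 - 133247}{328959} - \frac{439620}{k{\left(284,-631 \right)}} = \frac{-36433 - 133247}{328959} - \frac{439620}{- \frac{1}{924}} = \left(-169680\right) \frac{1}{328959} - -406208880 = - \frac{56560}{109653} + 406208880 = \frac{44542022262080}{109653}$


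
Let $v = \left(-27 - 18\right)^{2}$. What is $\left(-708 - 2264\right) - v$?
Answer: $-4997$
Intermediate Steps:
$v = 2025$ ($v = \left(-45\right)^{2} = 2025$)
$\left(-708 - 2264\right) - v = \left(-708 - 2264\right) - 2025 = -2972 - 2025 = -4997$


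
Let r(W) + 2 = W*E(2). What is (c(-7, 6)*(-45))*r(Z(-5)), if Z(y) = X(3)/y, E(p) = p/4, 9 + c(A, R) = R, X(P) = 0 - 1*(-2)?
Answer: -297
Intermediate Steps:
X(P) = 2 (X(P) = 0 + 2 = 2)
c(A, R) = -9 + R
E(p) = p/4 (E(p) = p*(¼) = p/4)
Z(y) = 2/y
r(W) = -2 + W/2 (r(W) = -2 + W*((¼)*2) = -2 + W*(½) = -2 + W/2)
(c(-7, 6)*(-45))*r(Z(-5)) = ((-9 + 6)*(-45))*(-2 + (2/(-5))/2) = (-3*(-45))*(-2 + (2*(-⅕))/2) = 135*(-2 + (½)*(-⅖)) = 135*(-2 - ⅕) = 135*(-11/5) = -297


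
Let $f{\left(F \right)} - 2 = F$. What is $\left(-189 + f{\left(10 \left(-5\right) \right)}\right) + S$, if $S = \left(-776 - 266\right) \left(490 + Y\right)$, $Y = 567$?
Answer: $-1101631$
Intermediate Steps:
$S = -1101394$ ($S = \left(-776 - 266\right) \left(490 + 567\right) = \left(-1042\right) 1057 = -1101394$)
$f{\left(F \right)} = 2 + F$
$\left(-189 + f{\left(10 \left(-5\right) \right)}\right) + S = \left(-189 + \left(2 + 10 \left(-5\right)\right)\right) - 1101394 = \left(-189 + \left(2 - 50\right)\right) - 1101394 = \left(-189 - 48\right) - 1101394 = -237 - 1101394 = -1101631$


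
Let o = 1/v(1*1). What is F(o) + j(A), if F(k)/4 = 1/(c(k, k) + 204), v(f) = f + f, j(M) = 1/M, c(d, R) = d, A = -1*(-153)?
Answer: 1633/62577 ≈ 0.026096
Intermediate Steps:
A = 153
v(f) = 2*f
o = 1/2 (o = 1/(2*(1*1)) = 1/(2*1) = 1/2 ≈ 0.50000)
F(k) = 4/(204 + k) (F(k) = 4/(k + 204) = 4/(204 + k))
F(o) + j(A) = 4/(204 + 1/2) + 1/153 = 4/(409/2) + 1/153 = 4*(2/409) + 1/153 = 8/409 + 1/153 = 1633/62577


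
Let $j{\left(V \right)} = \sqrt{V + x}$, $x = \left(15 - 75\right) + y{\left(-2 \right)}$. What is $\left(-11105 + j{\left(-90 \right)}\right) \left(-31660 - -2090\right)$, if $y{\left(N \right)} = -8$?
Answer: $328374850 - 29570 i \sqrt{158} \approx 3.2837 \cdot 10^{8} - 3.7169 \cdot 10^{5} i$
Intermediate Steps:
$x = -68$ ($x = \left(15 - 75\right) - 8 = -60 - 8 = -68$)
$j{\left(V \right)} = \sqrt{-68 + V}$ ($j{\left(V \right)} = \sqrt{V - 68} = \sqrt{-68 + V}$)
$\left(-11105 + j{\left(-90 \right)}\right) \left(-31660 - -2090\right) = \left(-11105 + \sqrt{-68 - 90}\right) \left(-31660 - -2090\right) = \left(-11105 + \sqrt{-158}\right) \left(-31660 + 2090\right) = \left(-11105 + i \sqrt{158}\right) \left(-29570\right) = 328374850 - 29570 i \sqrt{158}$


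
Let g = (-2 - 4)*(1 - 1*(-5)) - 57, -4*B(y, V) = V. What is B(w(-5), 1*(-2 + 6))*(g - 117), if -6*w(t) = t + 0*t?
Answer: 210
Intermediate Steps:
w(t) = -t/6 (w(t) = -(t + 0*t)/6 = -(t + 0)/6 = -t/6)
B(y, V) = -V/4
g = -93 (g = -6*(1 + 5) - 57 = -6*6 - 57 = -36 - 57 = -93)
B(w(-5), 1*(-2 + 6))*(g - 117) = (-(-2 + 6)/4)*(-93 - 117) = -4/4*(-210) = -1/4*4*(-210) = -1*(-210) = 210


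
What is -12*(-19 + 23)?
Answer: -48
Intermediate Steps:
-12*(-19 + 23) = -12*4 = -48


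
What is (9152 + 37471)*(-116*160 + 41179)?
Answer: 1054565637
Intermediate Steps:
(9152 + 37471)*(-116*160 + 41179) = 46623*(-18560 + 41179) = 46623*22619 = 1054565637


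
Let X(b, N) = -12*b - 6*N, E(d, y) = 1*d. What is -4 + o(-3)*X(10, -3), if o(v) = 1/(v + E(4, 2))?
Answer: -106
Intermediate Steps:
E(d, y) = d
o(v) = 1/(4 + v) (o(v) = 1/(v + 4) = 1/(4 + v))
-4 + o(-3)*X(10, -3) = -4 + (-12*10 - 6*(-3))/(4 - 3) = -4 + (-120 + 18)/1 = -4 + 1*(-102) = -4 - 102 = -106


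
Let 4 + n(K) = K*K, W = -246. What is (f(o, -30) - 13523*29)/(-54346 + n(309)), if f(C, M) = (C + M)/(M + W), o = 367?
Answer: -108238429/11352156 ≈ -9.5346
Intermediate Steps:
f(C, M) = (C + M)/(-246 + M) (f(C, M) = (C + M)/(M - 246) = (C + M)/(-246 + M))
n(K) = -4 + K**2 (n(K) = -4 + K*K = -4 + K**2)
(f(o, -30) - 13523*29)/(-54346 + n(309)) = ((367 - 30)/(-246 - 30) - 13523*29)/(-54346 + (-4 + 309**2)) = (337/(-276) - 392167)/(-54346 + (-4 + 95481)) = (-1/276*337 - 392167)/(-54346 + 95477) = (-337/276 - 392167)/41131 = -108238429/276*1/41131 = -108238429/11352156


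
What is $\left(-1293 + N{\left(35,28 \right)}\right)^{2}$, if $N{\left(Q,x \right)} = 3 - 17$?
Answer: $1708249$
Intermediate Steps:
$N{\left(Q,x \right)} = -14$
$\left(-1293 + N{\left(35,28 \right)}\right)^{2} = \left(-1293 - 14\right)^{2} = \left(-1307\right)^{2} = 1708249$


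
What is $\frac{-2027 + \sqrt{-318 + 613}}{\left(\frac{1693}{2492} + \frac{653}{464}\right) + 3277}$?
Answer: $- \frac{585948944}{947892151} + \frac{289072 \sqrt{295}}{947892151} \approx -0.61292$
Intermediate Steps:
$\frac{-2027 + \sqrt{-318 + 613}}{\left(\frac{1693}{2492} + \frac{653}{464}\right) + 3277} = \frac{-2027 + \sqrt{295}}{\left(1693 \cdot \frac{1}{2492} + 653 \cdot \frac{1}{464}\right) + 3277} = \frac{-2027 + \sqrt{295}}{\left(\frac{1693}{2492} + \frac{653}{464}\right) + 3277} = \frac{-2027 + \sqrt{295}}{\frac{603207}{289072} + 3277} = \frac{-2027 + \sqrt{295}}{\frac{947892151}{289072}} = \left(-2027 + \sqrt{295}\right) \frac{289072}{947892151} = - \frac{585948944}{947892151} + \frac{289072 \sqrt{295}}{947892151}$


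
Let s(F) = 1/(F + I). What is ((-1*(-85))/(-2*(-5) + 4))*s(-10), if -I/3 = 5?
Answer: -17/70 ≈ -0.24286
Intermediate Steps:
I = -15 (I = -3*5 = -15)
s(F) = 1/(-15 + F) (s(F) = 1/(F - 15) = 1/(-15 + F))
((-1*(-85))/(-2*(-5) + 4))*s(-10) = ((-1*(-85))/(-2*(-5) + 4))/(-15 - 10) = (85/(10 + 4))/(-25) = (85/14)*(-1/25) = -17/70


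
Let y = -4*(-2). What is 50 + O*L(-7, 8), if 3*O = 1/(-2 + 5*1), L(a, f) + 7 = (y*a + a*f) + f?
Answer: 113/3 ≈ 37.667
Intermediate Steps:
y = 8
L(a, f) = -7 + f + 8*a + a*f (L(a, f) = -7 + ((8*a + a*f) + f) = -7 + (f + 8*a + a*f) = -7 + f + 8*a + a*f)
O = 1/9 (O = 1/(3*(-2 + 5*1)) = 1/(3*(-2 + 5)) = (1/3)/3 = (1/3)*(1/3) = 1/9 ≈ 0.11111)
50 + O*L(-7, 8) = 50 + (-7 + 8 + 8*(-7) - 7*8)/9 = 50 + (-7 + 8 - 56 - 56)/9 = 50 + (1/9)*(-111) = 50 - 37/3 = 113/3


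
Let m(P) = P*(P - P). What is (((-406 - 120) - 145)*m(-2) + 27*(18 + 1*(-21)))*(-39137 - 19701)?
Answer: 4765878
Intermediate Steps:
m(P) = 0 (m(P) = P*0 = 0)
(((-406 - 120) - 145)*m(-2) + 27*(18 + 1*(-21)))*(-39137 - 19701) = (((-406 - 120) - 145)*0 + 27*(18 + 1*(-21)))*(-39137 - 19701) = ((-526 - 145)*0 + 27*(18 - 21))*(-58838) = (-671*0 + 27*(-3))*(-58838) = (0 - 81)*(-58838) = -81*(-58838) = 4765878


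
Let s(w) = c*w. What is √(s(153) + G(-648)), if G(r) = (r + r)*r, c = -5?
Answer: 3*√93227 ≈ 915.99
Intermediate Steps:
s(w) = -5*w
G(r) = 2*r² (G(r) = (2*r)*r = 2*r²)
√(s(153) + G(-648)) = √(-5*153 + 2*(-648)²) = √(-765 + 2*419904) = √(-765 + 839808) = √839043 = 3*√93227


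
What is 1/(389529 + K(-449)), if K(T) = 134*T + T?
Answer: 1/328914 ≈ 3.0403e-6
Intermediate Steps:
K(T) = 135*T
1/(389529 + K(-449)) = 1/(389529 + 135*(-449)) = 1/(389529 - 60615) = 1/328914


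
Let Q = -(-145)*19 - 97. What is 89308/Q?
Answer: 44654/1329 ≈ 33.600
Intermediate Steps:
Q = 2658 (Q = -29*(-95) - 97 = 2755 - 97 = 2658)
89308/Q = 89308/2658 = 89308*(1/2658) = 44654/1329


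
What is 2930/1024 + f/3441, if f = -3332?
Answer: 3335081/1761792 ≈ 1.8930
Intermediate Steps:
2930/1024 + f/3441 = 2930/1024 - 3332/3441 = 2930*(1/1024) - 3332*1/3441 = 1465/512 - 3332/3441 = 3335081/1761792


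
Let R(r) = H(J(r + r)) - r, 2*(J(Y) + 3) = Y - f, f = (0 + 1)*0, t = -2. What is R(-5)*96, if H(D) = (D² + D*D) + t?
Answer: 12576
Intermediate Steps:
f = 0 (f = 1*0 = 0)
J(Y) = -3 + Y/2 (J(Y) = -3 + (Y - 1*0)/2 = -3 + (Y + 0)/2 = -3 + Y/2)
H(D) = -2 + 2*D² (H(D) = (D² + D*D) - 2 = (D² + D²) - 2 = 2*D² - 2 = -2 + 2*D²)
R(r) = -2 - r + 2*(-3 + r)² (R(r) = (-2 + 2*(-3 + (r + r)/2)²) - r = (-2 + 2*(-3 + (2*r)/2)²) - r = (-2 + 2*(-3 + r)²) - r = -2 - r + 2*(-3 + r)²)
R(-5)*96 = (-2 - 1*(-5) + 2*(-3 - 5)²)*96 = (-2 + 5 + 2*(-8)²)*96 = (-2 + 5 + 2*64)*96 = (-2 + 5 + 128)*96 = 131*96 = 12576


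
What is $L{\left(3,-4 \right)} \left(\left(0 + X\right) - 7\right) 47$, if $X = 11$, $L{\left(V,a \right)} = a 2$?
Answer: $-1504$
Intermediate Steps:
$L{\left(V,a \right)} = 2 a$
$L{\left(3,-4 \right)} \left(\left(0 + X\right) - 7\right) 47 = 2 \left(-4\right) \left(\left(0 + 11\right) - 7\right) 47 = - 8 \left(11 - 7\right) 47 = \left(-8\right) 4 \cdot 47 = \left(-32\right) 47 = -1504$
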